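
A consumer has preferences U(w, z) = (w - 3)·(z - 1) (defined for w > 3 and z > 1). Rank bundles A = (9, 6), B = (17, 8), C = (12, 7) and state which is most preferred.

Bundle B

Evaluate utility at each bundle:
U(A) = 30.
U(B) = 98.
U(C) = 54.
Highest utility is B, so B ≻ C ≻ A.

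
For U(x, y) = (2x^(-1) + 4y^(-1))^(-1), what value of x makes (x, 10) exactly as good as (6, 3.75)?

U depends on (x, y) only through S = 2x^(-1) + 4y^(-1), so equal utility means equal S. At (6, 3.75): S = 1.4.
With y = 10: 4·10^(-1) = 0.4, so 2x^(-1) = 1.4 − 0.4 = 1, i.e. x^(-1) = 0.5.
Hence x = 1/0.5 = 2.
Check: U(2, 10) = 0.7143.

x = 2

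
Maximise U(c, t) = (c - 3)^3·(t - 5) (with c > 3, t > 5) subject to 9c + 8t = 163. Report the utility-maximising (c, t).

c* = 11, t* = 8

MU_c = 3·(c−3)^2·(t−5), MU_t = (c−3)^3.
MRS = (3/1)·(t−5)/(c−3).
Tangency: set MRS = p_c/p_t = 9/8 = 1.125.
So (3/1)·(t − 5)/(c − 3) = 1.125, i.e. (t − 5) = 0.375·(c − 3).
Rewrite the budget in excess-of-subsistence terms: 9·(c − 3) + 8·(t − 5) = 163 − 9·3 − 8·5 = 96.
Substituting, 12·(c − 3) = 96, so c − 3 = 8 and c* = 11.
Then t − 5 = 0.375·8 = 3, so t* = 8.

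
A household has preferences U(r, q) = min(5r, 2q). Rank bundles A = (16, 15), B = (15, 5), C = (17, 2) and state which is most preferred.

Bundle A

Evaluate utility at each bundle:
U(A) = 30.
U(B) = 10.
U(C) = 4.
Highest utility is A, so A ≻ B ≻ C.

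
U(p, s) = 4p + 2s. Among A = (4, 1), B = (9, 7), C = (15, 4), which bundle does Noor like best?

Bundle C

Evaluate utility at each bundle:
U(A) = 18.
U(B) = 50.
U(C) = 68.
Highest utility is C, so C ≻ B ≻ A.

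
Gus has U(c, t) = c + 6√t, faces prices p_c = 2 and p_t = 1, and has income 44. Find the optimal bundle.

c* = 4, t* = 36

MU_c = 1, MU_t = 6/(2√t).
MRS = 1 ÷ (6/(2√t)).
Tangency: set MRS = p_c/p_t = 2/1 = 2.
MRS depends only on t: (1/3)·√t = 2 ⇒ √t = 2/(1/3) = 6 ⇒ t* = 36.
From the budget, 2·c = 44 − 1·36 = 8, so c* = 4.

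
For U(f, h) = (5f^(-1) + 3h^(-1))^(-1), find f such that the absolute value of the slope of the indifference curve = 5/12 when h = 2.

f = 4

For CES with ρ = -1, MRS = (5/3)·(h/f)^2.
Setting (5/3)·(2/f)^2 = 5/12 gives (2/f)^2 = 0.25, so 2/f = 0.5 and f = 4.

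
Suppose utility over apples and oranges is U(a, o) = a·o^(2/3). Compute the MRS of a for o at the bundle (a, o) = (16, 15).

MRS = 45/32

MU_a = o^(2/3) and MU_o = 2/3·a·o^(-1/3).
MRS = MU_a/MU_o = (1.5)·o/a.
At (16, 15): MRS = 45/32.
So at (16, 15) the consumer would give up 45/32 units of o for one more unit of a.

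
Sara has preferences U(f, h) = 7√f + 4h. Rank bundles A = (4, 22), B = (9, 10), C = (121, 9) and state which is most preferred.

Bundle C

Evaluate utility at each bundle:
U(A) = 102.000.
U(B) = 61.000.
U(C) = 113.000.
Highest utility is C, so C ≻ A ≻ B.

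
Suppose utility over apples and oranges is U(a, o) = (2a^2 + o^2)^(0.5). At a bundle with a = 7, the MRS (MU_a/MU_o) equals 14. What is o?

For CES with ρ = 2, MRS = (2/1)·(o/a)^(-1).
Setting (2/1)·(o/7)^(-1) = 14 gives (o/7)^(-1) = 7, so o/7 = 1/7 and o = 1.

o = 1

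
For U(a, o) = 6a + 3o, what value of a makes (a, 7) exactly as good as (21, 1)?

U(21, 1) = 129.
Set U(a, 7) = 129 and solve.
6a + 3·7 = 129 ⇒ 6a = 108 ⇒ a = 18.
Check: U(18, 7) = 129.

a = 18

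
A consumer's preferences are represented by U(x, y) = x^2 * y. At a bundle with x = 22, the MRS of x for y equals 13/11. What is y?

y = 13

MU_x = 2·x·y and MU_y = x^2.
MRS = MU_x/MU_y = (2/1)·y/x.
Substitute x = 22: MRS = y/11. Setting y/11 = 13/11 gives y = (13/11)·11 = 13.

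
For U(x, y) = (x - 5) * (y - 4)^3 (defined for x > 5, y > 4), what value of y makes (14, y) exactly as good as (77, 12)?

y = 20

U(77, 12) = 36864.
Set U(14, y) = 36864 and solve.
With x = 14: (14 − 5) = 9, so (y − 4)^3 = 36864/9 = 4096.
Taking the cube root (with y > 4): y − 4 = 16, so y = 20.
Check: U(14, 20) = 36864.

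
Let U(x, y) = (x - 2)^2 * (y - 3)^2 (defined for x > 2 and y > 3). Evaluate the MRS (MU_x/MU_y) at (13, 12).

MU_x = 2·(x−2)·(y−3)^2, MU_y = 2·(x−2)^2·(y−3).
MRS = (y−3)/(x−2).
At (13, 12): MRS = 9/11.
That is, one extra unit of x is worth 9/11 units of y at the margin.

MRS = 9/11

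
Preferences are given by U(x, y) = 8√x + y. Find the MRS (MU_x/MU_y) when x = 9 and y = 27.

MU_x = 8/(2√x), MU_y = 1.
MRS = 8/(2√x) ÷ 1.
At (9, 27): MRS = 4/3.
So at (9, 27) the consumer would give up 4/3 units of y for one more unit of x.

MRS = 4/3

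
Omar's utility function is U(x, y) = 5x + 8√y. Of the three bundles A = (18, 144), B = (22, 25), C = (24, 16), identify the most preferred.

Evaluate utility at each bundle:
U(A) = 186.000.
U(B) = 150.000.
U(C) = 152.000.
Highest utility is A, so A ≻ C ≻ B.

Bundle A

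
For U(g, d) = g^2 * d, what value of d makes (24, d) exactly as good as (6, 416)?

d = 26

U(6, 416) = 14976.
Set U(24, d) = 14976 and solve.
With g = 24: 24^2 = 576, so d = 14976/576 = 26.
Check: U(24, 26) = 14976.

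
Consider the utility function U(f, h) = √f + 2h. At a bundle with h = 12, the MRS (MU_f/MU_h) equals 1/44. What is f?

MU_f = 1/(2√f), MU_h = 2.
MRS = 1/(2√f) ÷ 2.
MRS depends only on f: 0.25/√f = 1/44 ⇒ √f = 0.25/(1/44) = 11 ⇒ f = 121.

f = 121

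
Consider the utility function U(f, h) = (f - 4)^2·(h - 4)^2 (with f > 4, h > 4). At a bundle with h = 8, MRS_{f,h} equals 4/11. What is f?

f = 15

MU_f = 2·(f−4)·(h−4)^2, MU_h = 2·(f−4)^2·(h−4).
MRS = (h−4)/(f−4).
Substitute h = 8: MRS = 4/(f − 4). Setting this equal to 4/11 gives f − 4 = 4/(4/11) = 11, so f = 15.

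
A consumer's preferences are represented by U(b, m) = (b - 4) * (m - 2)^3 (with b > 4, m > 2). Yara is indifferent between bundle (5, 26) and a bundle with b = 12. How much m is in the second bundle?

m = 14

U(5, 26) = 13824.
Set U(12, m) = 13824 and solve.
With b = 12: (12 − 4) = 8, so (m − 2)^3 = 13824/8 = 1728.
Taking the cube root (with m > 2): m − 2 = 12, so m = 14.
Check: U(12, 14) = 13824.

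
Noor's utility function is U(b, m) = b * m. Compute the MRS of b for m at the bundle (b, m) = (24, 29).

MRS = 29/24

MU_b = m and MU_m = b.
MRS = MU_b/MU_m = m/b.
At (24, 29): MRS = 29/24.
So at (24, 29) the consumer would give up 29/24 units of m for one more unit of b.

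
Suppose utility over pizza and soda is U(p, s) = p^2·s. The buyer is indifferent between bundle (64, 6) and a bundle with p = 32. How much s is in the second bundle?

U(64, 6) = 24576.
Set U(32, s) = 24576 and solve.
With p = 32: 32^2 = 1024, so s = 24576/1024 = 24.
Check: U(32, 24) = 24576.

s = 24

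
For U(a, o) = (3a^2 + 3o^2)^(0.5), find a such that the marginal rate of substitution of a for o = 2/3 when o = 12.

For CES with ρ = 2, MRS = (o/a)^(-1).
Setting (12/a)^(-1) = 2/3 gives 12/a = 1.5 and a = 8.

a = 8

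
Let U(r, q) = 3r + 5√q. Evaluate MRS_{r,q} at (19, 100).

MU_r = 3, MU_q = 5/(2√q).
MRS = 3 ÷ (5/(2√q)).
At (19, 100): MRS = 12.
So at (19, 100) the consumer would give up 12 units of q for one more unit of r.

MRS = 12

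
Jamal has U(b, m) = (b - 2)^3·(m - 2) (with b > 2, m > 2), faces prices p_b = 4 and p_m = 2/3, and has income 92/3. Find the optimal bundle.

b* = 6, m* = 10

MU_b = 3·(b−2)^2·(m−2), MU_m = (b−2)^3.
MRS = (3/1)·(m−2)/(b−2).
Tangency: set MRS = p_b/p_m = 4/(2/3) = 6.
So (3/1)·(m − 2)/(b − 2) = 6, i.e. (m − 2) = 2·(b − 2).
Rewrite the budget in excess-of-subsistence terms: 4·(b − 2) + (2/3)·(m − 2) = 92/3 − 4·2 − (2/3)·2 = 64/3.
Substituting, (16/3)·(b − 2) = 64/3, so b − 2 = 4 and b* = 6.
Then m − 2 = 2·4 = 8, so m* = 10.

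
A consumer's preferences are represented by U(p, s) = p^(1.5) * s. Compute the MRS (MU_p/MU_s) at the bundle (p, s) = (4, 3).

MU_p = 1.5·√p·s and MU_s = p^(1.5).
MRS = MU_p/MU_s = (1.5)·s/p.
At (4, 3): MRS = 1.125.
That is, one extra unit of p is worth 1.125 units of s at the margin.

MRS = 1.125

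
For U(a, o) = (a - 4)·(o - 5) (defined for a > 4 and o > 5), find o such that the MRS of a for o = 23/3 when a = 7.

o = 28

MU_a = (o−5), MU_o = (a−4).
MRS = (o−5)/(a−4).
Substitute a = 7: MRS = (o − 5)/3. Setting this equal to 23/3 gives o − 5 = (23/3)·3 = 23, so o = 28.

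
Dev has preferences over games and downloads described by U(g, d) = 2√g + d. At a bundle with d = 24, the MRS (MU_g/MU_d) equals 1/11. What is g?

g = 121

MU_g = 2/(2√g), MU_d = 1.
MRS = 2/(2√g) ÷ 1.
MRS depends only on g: 1/√g = 1/11 ⇒ √g = 1/(1/11) = 11 ⇒ g = 121.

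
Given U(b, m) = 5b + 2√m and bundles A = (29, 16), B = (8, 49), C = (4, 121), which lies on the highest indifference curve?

Bundle A

Evaluate utility at each bundle:
U(A) = 153.000.
U(B) = 54.000.
U(C) = 42.000.
Highest utility is A, so A ≻ B ≻ C.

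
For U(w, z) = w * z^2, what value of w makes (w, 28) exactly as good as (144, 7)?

w = 9

U(144, 7) = 7056.
Set U(w, 28) = 7056 and solve.
With z = 28: 28^2 = 784, so w = 7056/784 = 9.
Check: U(9, 28) = 7056.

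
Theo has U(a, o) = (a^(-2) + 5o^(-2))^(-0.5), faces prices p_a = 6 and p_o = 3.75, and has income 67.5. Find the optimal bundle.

For CES with ρ = -2, MRS = (1/5)·(o/a)^3.
Tangency: set MRS = p_a/p_o = 6/3.75 = 1.6.
So (o/a)^3 = 8; taking the cube root, o/a = 2, i.e. o = 2·a.
Substitute into the budget 6·a + 3.75·o = 67.5: 13.5·a = 67.5, so a* = 5 and o* = 2·5 = 10.

a* = 5, o* = 10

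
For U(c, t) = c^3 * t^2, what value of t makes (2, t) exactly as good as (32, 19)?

U(32, 19) = 11829248.
Set U(2, t) = 11829248 and solve.
With c = 2: 2^3 = 8, so t^2 = 11829248/8 = 1478656; taking the square root, t = 1216.
Check: U(2, 1216) = 11829248.

t = 1216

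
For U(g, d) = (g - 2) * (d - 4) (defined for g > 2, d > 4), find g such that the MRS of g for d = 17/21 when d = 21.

g = 23

MU_g = (d−4), MU_d = (g−2).
MRS = (d−4)/(g−2).
Substitute d = 21: MRS = 17/(g − 2). Setting this equal to 17/21 gives g − 2 = 17/(17/21) = 21, so g = 23.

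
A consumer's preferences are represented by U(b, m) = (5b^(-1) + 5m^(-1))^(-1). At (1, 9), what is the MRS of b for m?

For CES with ρ = -1, MRS = (m/b)^2.
At (1, 9): MRS = 81.
That is, one extra unit of b is worth 81 units of m at the margin.

MRS = 81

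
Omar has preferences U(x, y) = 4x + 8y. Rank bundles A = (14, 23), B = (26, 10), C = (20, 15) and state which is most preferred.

Bundle A

Evaluate utility at each bundle:
U(A) = 240.
U(B) = 184.
U(C) = 200.
Highest utility is A, so A ≻ C ≻ B.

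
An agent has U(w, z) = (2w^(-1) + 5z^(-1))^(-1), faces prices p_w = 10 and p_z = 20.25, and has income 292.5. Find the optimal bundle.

w* = 9, z* = 10

For CES with ρ = -1, MRS = (2/5)·(z/w)^2.
Tangency: set MRS = p_w/p_z = 10/20.25 = 40/81.
So (z/w)^2 = 100/81; taking the square root, z/w = 10/9, i.e. z = (10/9)·w.
Substitute into the budget 10·w + 20.25·z = 292.5: 32.5·w = 292.5, so w* = 9 and z* = (10/9)·9 = 10.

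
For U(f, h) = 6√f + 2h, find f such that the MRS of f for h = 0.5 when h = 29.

f = 9

MU_f = 6/(2√f), MU_h = 2.
MRS = 6/(2√f) ÷ 2.
MRS depends only on f: 1.5/√f = 0.5 ⇒ √f = 1.5/0.5 = 3 ⇒ f = 9.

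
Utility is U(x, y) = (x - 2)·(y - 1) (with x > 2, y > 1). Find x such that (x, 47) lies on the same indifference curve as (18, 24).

U(18, 24) = 368.
Set U(x, 47) = 368 and solve.
With y = 47: (47 − 1) = 46, so (x − 2) = 368/46 = 8.
So x = 2 + 8 = 10.
Check: U(10, 47) = 368.

x = 10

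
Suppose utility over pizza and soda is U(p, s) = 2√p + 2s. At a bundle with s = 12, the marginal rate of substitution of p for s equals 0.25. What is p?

p = 4

MU_p = 2/(2√p), MU_s = 2.
MRS = 2/(2√p) ÷ 2.
MRS depends only on p: 0.5/√p = 0.25 ⇒ √p = 0.5/0.25 = 2 ⇒ p = 4.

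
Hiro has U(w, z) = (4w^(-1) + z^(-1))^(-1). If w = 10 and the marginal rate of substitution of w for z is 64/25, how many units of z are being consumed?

z = 8

For CES with ρ = -1, MRS = (4/1)·(z/w)^2.
Setting (4/1)·(z/10)^2 = 64/25 gives (z/10)^2 = 16/25, so z/10 = 0.8 and z = 8.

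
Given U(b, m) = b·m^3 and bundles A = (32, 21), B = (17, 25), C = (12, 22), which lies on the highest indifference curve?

Bundle A

Evaluate utility at each bundle:
U(A) = 296352.
U(B) = 265625.
U(C) = 127776.
Highest utility is A, so A ≻ B ≻ C.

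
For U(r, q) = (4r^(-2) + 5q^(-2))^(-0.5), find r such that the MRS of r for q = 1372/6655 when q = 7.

For CES with ρ = -2, MRS = (4/5)·(q/r)^3.
Setting (4/5)·(7/r)^3 = 1372/6655 gives (7/r)^3 = 343/1331, so 7/r = 7/11 and r = 11.

r = 11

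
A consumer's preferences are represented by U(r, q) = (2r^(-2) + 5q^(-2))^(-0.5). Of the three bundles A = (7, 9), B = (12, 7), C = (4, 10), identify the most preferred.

Bundle A

Evaluate utility at each bundle:
U(A) = 3.123.
U(B) = 2.937.
U(C) = 2.390.
Highest utility is A, so A ≻ B ≻ C.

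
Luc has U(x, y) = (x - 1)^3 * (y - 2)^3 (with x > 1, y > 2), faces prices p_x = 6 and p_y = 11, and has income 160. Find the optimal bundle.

MU_x = 3·(x−1)^2·(y−2)^3, MU_y = 3·(x−1)^3·(y−2)^2.
MRS = (y−2)/(x−1).
Tangency: set MRS = p_x/p_y = 6/11.
So (y − 2)/(x − 1) = 6/11, i.e. (y − 2) = (6/11)·(x − 1).
Rewrite the budget in excess-of-subsistence terms: 6·(x − 1) + 11·(y − 2) = 160 − 6·1 − 11·2 = 132.
Substituting, 12·(x − 1) = 132, so x − 1 = 11 and x* = 12.
Then y − 2 = (6/11)·11 = 6, so y* = 8.

x* = 12, y* = 8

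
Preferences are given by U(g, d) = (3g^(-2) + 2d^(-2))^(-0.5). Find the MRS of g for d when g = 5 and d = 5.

MRS = 1.5

For CES with ρ = -2, MRS = (3/2)·(d/g)^3.
At (5, 5): MRS = 1.5.
So at (5, 5) the consumer would give up 1.5 units of d for one more unit of g.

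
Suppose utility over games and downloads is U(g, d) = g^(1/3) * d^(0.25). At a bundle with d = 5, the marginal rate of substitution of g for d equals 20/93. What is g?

g = 31

MU_g = 1/3·g^(-2/3)·d^(0.25) and MU_d = 0.25·g^(1/3)·d^(-0.75).
MRS = MU_g/MU_d = (4/3)·d/g.
Substitute d = 5: MRS = (20/3)/g. Setting (20/3)/g = 20/93 gives g = (20/3)/(20/93) = 31.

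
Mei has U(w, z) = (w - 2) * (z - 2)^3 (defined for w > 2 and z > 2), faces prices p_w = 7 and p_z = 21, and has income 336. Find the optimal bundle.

w* = 12, z* = 12

MU_w = (z−2)^3, MU_z = 3·(w−2)·(z−2)^2.
MRS = (1/3)·(z−2)/(w−2).
Tangency: set MRS = p_w/p_z = 7/21 = 1/3.
So (1/3)·(z − 2)/(w − 2) = 1/3, i.e. (z − 2) = (w − 2).
Rewrite the budget in excess-of-subsistence terms: 7·(w − 2) + 21·(z − 2) = 336 − 7·2 − 21·2 = 280.
Substituting, 28·(w − 2) = 280, so w − 2 = 10 and w* = 12.
Then z − 2 = 10, so z* = 12.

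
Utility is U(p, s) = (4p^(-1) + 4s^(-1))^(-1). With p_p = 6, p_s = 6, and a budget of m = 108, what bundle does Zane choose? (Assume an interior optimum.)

p* = 9, s* = 9

For CES with ρ = -1, MRS = (s/p)^2.
Tangency: set MRS = p_p/p_s = 6/6 = 1.
So (s/p)^2 = 1; taking the square root, s/p = 1, i.e. s = p.
Substitute into the budget 6·p + 6·s = 108: 12·p = 108, so p* = 9 and s* = 9.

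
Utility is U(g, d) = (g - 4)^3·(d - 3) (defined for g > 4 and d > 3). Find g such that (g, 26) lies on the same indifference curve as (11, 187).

g = 18

U(11, 187) = 63112.
Set U(g, 26) = 63112 and solve.
With d = 26: (26 − 3) = 23, so (g − 4)^3 = 63112/23 = 2744.
Taking the cube root (with g > 4): g − 4 = 14, so g = 18.
Check: U(18, 26) = 63112.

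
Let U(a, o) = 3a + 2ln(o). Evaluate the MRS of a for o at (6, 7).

MU_a = 3, MU_o = 2/o.
MRS = 3 ÷ (2/o).
At (6, 7): MRS = 10.5.
The indifference curve has slope −10.5 at this bundle.

MRS = 10.5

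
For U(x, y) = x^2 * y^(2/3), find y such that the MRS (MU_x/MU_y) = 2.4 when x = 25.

y = 20

MU_x = 2·x·y^(2/3) and MU_y = 2/3·x^2·y^(-1/3).
MRS = MU_x/MU_y = (3)·y/x.
Substitute x = 25: MRS = y/(25/3). Setting y/(25/3) = 2.4 gives y = 2.4·(25/3) = 20.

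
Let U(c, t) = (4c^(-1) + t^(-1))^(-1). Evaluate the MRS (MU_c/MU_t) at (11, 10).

For CES with ρ = -1, MRS = (4/1)·(t/c)^2.
At (11, 10): MRS = 400/121.
The indifference curve has slope −400/121 at this bundle.

MRS = 400/121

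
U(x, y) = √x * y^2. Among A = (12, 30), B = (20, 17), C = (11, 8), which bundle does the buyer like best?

Bundle A

Evaluate utility at each bundle:
U(A) = 3117.691.
U(B) = 1292.447.
U(C) = 212.264.
Highest utility is A, so A ≻ B ≻ C.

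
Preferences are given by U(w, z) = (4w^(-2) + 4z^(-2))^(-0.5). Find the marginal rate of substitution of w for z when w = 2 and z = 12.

For CES with ρ = -2, MRS = (z/w)^3.
At (2, 12): MRS = 216.
So at (2, 12) the consumer would give up 216 units of z for one more unit of w.

MRS = 216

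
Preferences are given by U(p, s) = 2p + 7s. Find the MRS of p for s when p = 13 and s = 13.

MRS = 2/7

MU_p = 2, MU_s = 7, so MRS = 2/7 at every bundle.
At (13, 13): MRS = 2/7.
The indifference curve has slope −2/7 at this bundle.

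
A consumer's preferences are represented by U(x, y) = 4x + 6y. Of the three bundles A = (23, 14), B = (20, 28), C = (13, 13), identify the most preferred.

Evaluate utility at each bundle:
U(A) = 176.
U(B) = 248.
U(C) = 130.
Highest utility is B, so B ≻ A ≻ C.

Bundle B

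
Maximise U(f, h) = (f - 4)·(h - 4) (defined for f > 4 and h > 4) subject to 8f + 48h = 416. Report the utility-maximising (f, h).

f* = 16, h* = 6

MU_f = (h−4), MU_h = (f−4).
MRS = (h−4)/(f−4).
Tangency: set MRS = p_f/p_h = 8/48 = 1/6.
So (h − 4)/(f − 4) = 1/6, i.e. (h − 4) = (1/6)·(f − 4).
Rewrite the budget in excess-of-subsistence terms: 8·(f − 4) + 48·(h − 4) = 416 − 8·4 − 48·4 = 192.
Substituting, 16·(f − 4) = 192, so f − 4 = 12 and f* = 16.
Then h − 4 = (1/6)·12 = 2, so h* = 6.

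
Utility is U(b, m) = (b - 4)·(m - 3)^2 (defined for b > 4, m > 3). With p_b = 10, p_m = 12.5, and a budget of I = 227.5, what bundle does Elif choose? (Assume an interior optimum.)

b* = 9, m* = 11

MU_b = (m−3)^2, MU_m = 2·(b−4)·(m−3).
MRS = (1/2)·(m−3)/(b−4).
Tangency: set MRS = p_b/p_m = 10/12.5 = 0.8.
So (1/2)·(m − 3)/(b − 4) = 0.8, i.e. (m − 3) = 1.6·(b − 4).
Rewrite the budget in excess-of-subsistence terms: 10·(b − 4) + 12.5·(m − 3) = 227.5 − 10·4 − 12.5·3 = 150.
Substituting, 30·(b − 4) = 150, so b − 4 = 5 and b* = 9.
Then m − 3 = 1.6·5 = 8, so m* = 11.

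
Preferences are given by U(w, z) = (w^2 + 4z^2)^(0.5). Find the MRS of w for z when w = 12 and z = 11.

MRS = 3/11

For CES with ρ = 2, MRS = (1/4)·(z/w)^(-1).
At (12, 11): MRS = 3/11.
The indifference curve has slope −3/11 at this bundle.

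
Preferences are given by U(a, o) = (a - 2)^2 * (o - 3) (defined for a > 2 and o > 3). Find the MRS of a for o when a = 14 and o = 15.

MU_a = 2·(a−2)·(o−3), MU_o = (a−2)^2.
MRS = (2/1)·(o−3)/(a−2).
At (14, 15): MRS = 2.
So at (14, 15) the consumer would give up 2 units of o for one more unit of a.

MRS = 2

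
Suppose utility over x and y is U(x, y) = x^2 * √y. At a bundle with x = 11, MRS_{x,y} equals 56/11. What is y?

y = 14

MU_x = 2·x·√y and MU_y = 0.5·x^2·y^(-0.5).
MRS = MU_x/MU_y = (4)·y/x.
Substitute x = 11: MRS = y/2.75. Setting y/2.75 = 56/11 gives y = (56/11)·2.75 = 14.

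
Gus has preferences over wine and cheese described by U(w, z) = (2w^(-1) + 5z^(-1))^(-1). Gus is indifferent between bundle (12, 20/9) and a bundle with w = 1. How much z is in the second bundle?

U depends on (w, z) only through S = 2w^(-1) + 5z^(-1), so equal utility means equal S. At (12, 20/9): S = 29/12.
With w = 1: 2·1^(-1) = 2, so 5z^(-1) = 29/12 − 2 = 5/12, i.e. z^(-1) = 1/12.
Hence z = 1/(1/12) = 12.
Check: U(1, 12) = 0.4138.

z = 12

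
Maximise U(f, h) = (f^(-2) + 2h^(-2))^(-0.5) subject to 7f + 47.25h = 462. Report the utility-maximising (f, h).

For CES with ρ = -2, MRS = (1/2)·(h/f)^3.
Tangency: set MRS = p_f/p_h = 7/47.25 = 4/27.
So (h/f)^3 = 8/27; taking the cube root, h/f = 2/3, i.e. h = (2/3)·f.
Substitute into the budget 7·f + 47.25·h = 462: 38.5·f = 462, so f* = 12 and h* = (2/3)·12 = 8.

f* = 12, h* = 8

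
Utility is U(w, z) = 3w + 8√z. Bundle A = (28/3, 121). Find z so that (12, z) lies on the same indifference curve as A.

z = 100

U(28/3, 121) = 116.
Set U(12, z) = 116 and solve.
With w = 12: 8√z = 116 − 3·12 = 80, so √z = 10 and z = 100.
Check: U(12, 100) = 116.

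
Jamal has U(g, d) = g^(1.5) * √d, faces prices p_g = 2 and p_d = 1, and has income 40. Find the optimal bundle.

MU_g = 1.5·√g·√d and MU_d = 0.5·g^(1.5)·d^(-0.5).
MRS = MU_g/MU_d = (3)·d/g.
Tangency: set MRS = p_g/p_d = 2/1 = 2.
So (3)·d/g = 2, i.e. d = (2/3)·g.
Substitute into the budget 2·g + 1·d = 40: (8/3)·g = 40, so g* = 15.
Then d* = (2/3)·15 = 10.

g* = 15, d* = 10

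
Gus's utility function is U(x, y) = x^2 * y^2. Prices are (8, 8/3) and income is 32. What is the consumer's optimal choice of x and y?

x* = 2, y* = 6

MU_x = 2·x·y^2 and MU_y = 2·x^2·y.
MRS = MU_x/MU_y = y/x.
Tangency: set MRS = p_x/p_y = 8/(8/3) = 3.
So y/x = 3, i.e. y = 3·x.
Substitute into the budget 8·x + (8/3)·y = 32: 16·x = 32, so x* = 2.
Then y* = 3·2 = 6.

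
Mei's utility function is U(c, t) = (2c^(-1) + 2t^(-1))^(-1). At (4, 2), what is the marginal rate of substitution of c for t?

MRS = 0.25

For CES with ρ = -1, MRS = (t/c)^2.
At (4, 2): MRS = 0.25.
That is, one extra unit of c is worth 0.25 units of t at the margin.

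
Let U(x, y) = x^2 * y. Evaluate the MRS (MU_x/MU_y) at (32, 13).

MRS = 13/16

MU_x = 2·x·y and MU_y = x^2.
MRS = MU_x/MU_y = (2/1)·y/x.
At (32, 13): MRS = 13/16.
So at (32, 13) the consumer would give up 13/16 units of y for one more unit of x.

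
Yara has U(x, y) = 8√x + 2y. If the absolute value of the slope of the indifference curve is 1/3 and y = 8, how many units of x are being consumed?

MU_x = 8/(2√x), MU_y = 2.
MRS = 8/(2√x) ÷ 2.
MRS depends only on x: 2/√x = 1/3 ⇒ √x = 2/(1/3) = 6 ⇒ x = 36.

x = 36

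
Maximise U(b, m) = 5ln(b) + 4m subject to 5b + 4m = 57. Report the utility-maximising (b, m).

b* = 1, m* = 13

MU_b = 5/b, MU_m = 4.
MRS = 5/b ÷ 4.
Tangency: set MRS = p_b/p_m = 5/4 = 1.25.
MRS depends only on b: 1.25/b = 1.25 ⇒ b* = 1.25/1.25 = 1.
From the budget, 4·m = 57 − 5·1 = 52, so m* = 13.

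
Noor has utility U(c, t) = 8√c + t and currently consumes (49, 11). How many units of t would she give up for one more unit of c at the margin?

MU_c = 8/(2√c), MU_t = 1.
MRS = 8/(2√c) ÷ 1.
At (49, 11): MRS = 4/7.
So at (49, 11) the consumer would give up 4/7 units of t for one more unit of c.

MRS = 4/7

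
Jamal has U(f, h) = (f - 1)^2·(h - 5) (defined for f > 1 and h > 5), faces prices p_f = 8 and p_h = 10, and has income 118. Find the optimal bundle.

f* = 6, h* = 7

MU_f = 2·(f−1)·(h−5), MU_h = (f−1)^2.
MRS = (2/1)·(h−5)/(f−1).
Tangency: set MRS = p_f/p_h = 8/10 = 0.8.
So (2/1)·(h − 5)/(f − 1) = 0.8, i.e. (h − 5) = 0.4·(f − 1).
Rewrite the budget in excess-of-subsistence terms: 8·(f − 1) + 10·(h − 5) = 118 − 8·1 − 10·5 = 60.
Substituting, 12·(f − 1) = 60, so f − 1 = 5 and f* = 6.
Then h − 5 = 0.4·5 = 2, so h* = 7.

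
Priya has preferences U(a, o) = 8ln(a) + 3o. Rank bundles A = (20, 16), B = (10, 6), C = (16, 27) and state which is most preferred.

Evaluate utility at each bundle:
U(A) = 71.966.
U(B) = 36.421.
U(C) = 103.181.
Highest utility is C, so C ≻ A ≻ B.

Bundle C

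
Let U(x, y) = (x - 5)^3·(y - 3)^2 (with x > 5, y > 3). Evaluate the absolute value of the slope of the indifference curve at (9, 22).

MU_x = 3·(x−5)^2·(y−3)^2, MU_y = 2·(x−5)^3·(y−3).
MRS = (3/2)·(y−3)/(x−5).
At (9, 22): MRS = 7.125.
That is, one extra unit of x is worth 7.125 units of y at the margin.

MRS = 7.125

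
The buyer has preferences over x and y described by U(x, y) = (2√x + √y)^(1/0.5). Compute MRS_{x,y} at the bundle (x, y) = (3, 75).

MRS = 10

For CES with ρ = 0.5, MRS = (2/1)·√(y/x).
At (3, 75): MRS = 10.
The indifference curve has slope −10 at this bundle.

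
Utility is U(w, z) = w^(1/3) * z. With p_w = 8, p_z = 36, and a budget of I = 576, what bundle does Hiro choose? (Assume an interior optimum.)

w* = 18, z* = 12

MU_w = 1/3·w^(-2/3)·z and MU_z = w^(1/3).
MRS = MU_w/MU_z = (1/3)·z/w.
Tangency: set MRS = p_w/p_z = 8/36 = 2/9.
So (1/3)·z/w = 2/9, i.e. z = (2/3)·w.
Substitute into the budget 8·w + 36·z = 576: 32·w = 576, so w* = 18.
Then z* = (2/3)·18 = 12.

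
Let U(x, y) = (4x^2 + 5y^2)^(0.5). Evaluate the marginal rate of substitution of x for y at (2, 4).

MRS = 0.4

For CES with ρ = 2, MRS = (4/5)·(y/x)^(-1).
At (2, 4): MRS = 0.4.
The indifference curve has slope −0.4 at this bundle.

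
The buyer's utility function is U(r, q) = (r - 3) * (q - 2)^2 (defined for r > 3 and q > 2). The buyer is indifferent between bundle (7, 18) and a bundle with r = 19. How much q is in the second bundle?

q = 10

U(7, 18) = 1024.
Set U(19, q) = 1024 and solve.
With r = 19: (19 − 3) = 16, so (q − 2)^2 = 1024/16 = 64.
Taking the square root (with q > 2): q − 2 = 8, so q = 10.
Check: U(19, 10) = 1024.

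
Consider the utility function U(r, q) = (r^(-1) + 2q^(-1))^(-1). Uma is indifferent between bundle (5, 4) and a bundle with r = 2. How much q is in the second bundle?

q = 10

U depends on (r, q) only through S = r^(-1) + 2q^(-1), so equal utility means equal S. At (5, 4): S = 0.7.
With r = 2: 2^(-1) = 0.5, so 2q^(-1) = 0.7 − 0.5 = 0.2, i.e. q^(-1) = 0.1.
Hence q = 1/0.1 = 10.
Check: U(2, 10) = 1.4286.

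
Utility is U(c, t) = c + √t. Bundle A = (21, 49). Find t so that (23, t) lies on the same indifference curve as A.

t = 25

U(21, 49) = 28.
Set U(23, t) = 28 and solve.
With c = 23: √t = 28 − 23 = 5, so √t = 5 and t = 25.
Check: U(23, 25) = 28.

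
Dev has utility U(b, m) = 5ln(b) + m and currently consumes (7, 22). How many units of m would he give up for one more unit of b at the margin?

MRS = 5/7

MU_b = 5/b, MU_m = 1.
MRS = 5/b ÷ 1.
At (7, 22): MRS = 5/7.
So at (7, 22) the consumer would give up 5/7 units of m for one more unit of b.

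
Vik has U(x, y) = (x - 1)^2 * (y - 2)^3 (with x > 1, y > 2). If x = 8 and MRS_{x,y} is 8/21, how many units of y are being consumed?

y = 6

MU_x = 2·(x−1)·(y−2)^3, MU_y = 3·(x−1)^2·(y−2)^2.
MRS = (2/3)·(y−2)/(x−1).
Substitute x = 8: MRS = (y − 2)/10.5. Setting this equal to 8/21 gives y − 2 = (8/21)·10.5 = 4, so y = 6.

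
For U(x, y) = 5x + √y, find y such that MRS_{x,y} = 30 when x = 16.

y = 9

MU_x = 5, MU_y = 1/(2√y).
MRS = 5 ÷ (1/(2√y)).
MRS depends only on y: 10·√y = 30 ⇒ √y = 30/10 = 3 ⇒ y = 9.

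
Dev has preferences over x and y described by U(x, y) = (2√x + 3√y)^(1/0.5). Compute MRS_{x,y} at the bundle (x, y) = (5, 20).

For CES with ρ = 0.5, MRS = (2/3)·√(y/x).
At (5, 20): MRS = 4/3.
That is, one extra unit of x is worth 4/3 units of y at the margin.

MRS = 4/3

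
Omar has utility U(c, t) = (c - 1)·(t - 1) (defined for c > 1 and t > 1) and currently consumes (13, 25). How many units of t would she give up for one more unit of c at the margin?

MRS = 2

MU_c = (t−1), MU_t = (c−1).
MRS = (t−1)/(c−1).
At (13, 25): MRS = 2.
The indifference curve has slope −2 at this bundle.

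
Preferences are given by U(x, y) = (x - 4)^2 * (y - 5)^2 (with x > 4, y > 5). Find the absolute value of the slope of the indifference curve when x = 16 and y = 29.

MU_x = 2·(x−4)·(y−5)^2, MU_y = 2·(x−4)^2·(y−5).
MRS = (y−5)/(x−4).
At (16, 29): MRS = 2.
So at (16, 29) the consumer would give up 2 units of y for one more unit of x.

MRS = 2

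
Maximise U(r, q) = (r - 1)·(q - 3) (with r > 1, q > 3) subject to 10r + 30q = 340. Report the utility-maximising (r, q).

r* = 13, q* = 7

MU_r = (q−3), MU_q = (r−1).
MRS = (q−3)/(r−1).
Tangency: set MRS = p_r/p_q = 10/30 = 1/3.
So (q − 3)/(r − 1) = 1/3, i.e. (q − 3) = (1/3)·(r − 1).
Rewrite the budget in excess-of-subsistence terms: 10·(r − 1) + 30·(q − 3) = 340 − 10·1 − 30·3 = 240.
Substituting, 20·(r − 1) = 240, so r − 1 = 12 and r* = 13.
Then q − 3 = (1/3)·12 = 4, so q* = 7.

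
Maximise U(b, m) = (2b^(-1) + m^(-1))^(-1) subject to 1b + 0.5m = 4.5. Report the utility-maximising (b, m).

For CES with ρ = -1, MRS = (2/1)·(m/b)^2.
Tangency: set MRS = p_b/p_m = 1/0.5 = 2.
So (m/b)^2 = 1; taking the square root, m/b = 1, i.e. m = b.
Substitute into the budget 1·b + 0.5·m = 4.5: 1.5·b = 4.5, so b* = 3 and m* = 3.

b* = 3, m* = 3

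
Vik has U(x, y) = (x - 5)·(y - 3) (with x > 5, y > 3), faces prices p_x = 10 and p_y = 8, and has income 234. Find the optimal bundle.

x* = 13, y* = 13

MU_x = (y−3), MU_y = (x−5).
MRS = (y−3)/(x−5).
Tangency: set MRS = p_x/p_y = 10/8 = 1.25.
So (y − 3)/(x − 5) = 1.25, i.e. (y − 3) = 1.25·(x − 5).
Rewrite the budget in excess-of-subsistence terms: 10·(x − 5) + 8·(y − 3) = 234 − 10·5 − 8·3 = 160.
Substituting, 20·(x − 5) = 160, so x − 5 = 8 and x* = 13.
Then y − 3 = 1.25·8 = 10, so y* = 13.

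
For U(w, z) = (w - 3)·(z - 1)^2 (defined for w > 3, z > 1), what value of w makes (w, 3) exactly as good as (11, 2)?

w = 5

U(11, 2) = 8.
Set U(w, 3) = 8 and solve.
With z = 3: (3 − 1)^2 = 4, so (w − 3) = 8/4 = 2.
So w = 3 + 2 = 5.
Check: U(5, 3) = 8.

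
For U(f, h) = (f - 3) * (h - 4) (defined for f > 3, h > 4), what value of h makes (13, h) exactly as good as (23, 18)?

h = 32

U(23, 18) = 280.
Set U(13, h) = 280 and solve.
With f = 13: (13 − 3) = 10, so (h − 4) = 280/10 = 28.
So h = 4 + 28 = 32.
Check: U(13, 32) = 280.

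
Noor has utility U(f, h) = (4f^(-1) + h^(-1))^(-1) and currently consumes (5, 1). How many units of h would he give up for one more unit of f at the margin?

MRS = 4/25

For CES with ρ = -1, MRS = (4/1)·(h/f)^2.
At (5, 1): MRS = 4/25.
So at (5, 1) the consumer would give up 4/25 units of h for one more unit of f.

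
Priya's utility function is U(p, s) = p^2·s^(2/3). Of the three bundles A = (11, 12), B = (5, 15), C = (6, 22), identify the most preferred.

Bundle A

Evaluate utility at each bundle:
U(A) = 634.219.
U(B) = 152.055.
U(C) = 282.651.
Highest utility is A, so A ≻ C ≻ B.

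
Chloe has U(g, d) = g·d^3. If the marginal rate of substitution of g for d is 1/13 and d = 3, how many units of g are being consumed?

MU_g = d^3 and MU_d = 3·g·d^2.
MRS = MU_g/MU_d = (1/3)·d/g.
Substitute d = 3: MRS = 1/g. Setting 1/g = 1/13 gives g = 1/(1/13) = 13.

g = 13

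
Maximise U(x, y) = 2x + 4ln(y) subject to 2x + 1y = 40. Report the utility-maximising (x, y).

MU_x = 2, MU_y = 4/y.
MRS = 2 ÷ (4/y).
Tangency: set MRS = p_x/p_y = 2/1 = 2.
MRS depends only on y: 0.5·y = 2 ⇒ y* = 2/0.5 = 4.
From the budget, 2·x = 40 − 1·4 = 36, so x* = 18.

x* = 18, y* = 4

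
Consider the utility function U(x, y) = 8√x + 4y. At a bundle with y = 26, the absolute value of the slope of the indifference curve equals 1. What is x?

x = 1

MU_x = 8/(2√x), MU_y = 4.
MRS = 8/(2√x) ÷ 4.
MRS depends only on x: 1/√x = 1 ⇒ √x = 1/1 = 1 ⇒ x = 1.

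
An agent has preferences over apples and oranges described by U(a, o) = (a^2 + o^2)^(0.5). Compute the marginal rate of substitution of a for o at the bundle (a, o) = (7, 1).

MRS = 7

For CES with ρ = 2, MRS = (o/a)^(-1).
At (7, 1): MRS = 7.
So at (7, 1) the consumer would give up 7 units of o for one more unit of a.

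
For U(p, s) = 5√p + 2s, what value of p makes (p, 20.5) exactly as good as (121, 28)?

p = 196

U(121, 28) = 111.
Set U(p, 20.5) = 111 and solve.
With s = 20.5: 5√p = 111 − 2·20.5 = 70, so √p = 14 and p = 196.
Check: U(196, 20.5) = 111.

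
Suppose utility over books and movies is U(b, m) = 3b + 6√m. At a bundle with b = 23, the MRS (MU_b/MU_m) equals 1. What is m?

m = 1

MU_b = 3, MU_m = 6/(2√m).
MRS = 3 ÷ (6/(2√m)).
MRS depends only on m: √m = 1 ⇒ √m = 1 ⇒ m = 1.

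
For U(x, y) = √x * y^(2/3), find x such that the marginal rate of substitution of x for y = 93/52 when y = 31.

x = 13

MU_x = 0.5·x^(-0.5)·y^(2/3) and MU_y = 2/3·√x·y^(-1/3).
MRS = MU_x/MU_y = (0.75)·y/x.
Substitute y = 31: MRS = 23.25/x. Setting 23.25/x = 93/52 gives x = 23.25/(93/52) = 13.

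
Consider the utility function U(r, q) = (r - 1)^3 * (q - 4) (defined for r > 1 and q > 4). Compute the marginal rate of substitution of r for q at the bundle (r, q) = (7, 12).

MU_r = 3·(r−1)^2·(q−4), MU_q = (r−1)^3.
MRS = (3/1)·(q−4)/(r−1).
At (7, 12): MRS = 4.
So at (7, 12) the consumer would give up 4 units of q for one more unit of r.

MRS = 4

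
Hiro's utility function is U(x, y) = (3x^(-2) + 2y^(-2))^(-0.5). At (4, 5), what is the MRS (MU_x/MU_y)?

For CES with ρ = -2, MRS = (3/2)·(y/x)^3.
At (4, 5): MRS = 375/128.
That is, one extra unit of x is worth 375/128 units of y at the margin.

MRS = 375/128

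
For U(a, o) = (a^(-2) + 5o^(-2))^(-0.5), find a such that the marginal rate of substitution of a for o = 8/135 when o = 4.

For CES with ρ = -2, MRS = (1/5)·(o/a)^3.
Setting (1/5)·(4/a)^3 = 8/135 gives (4/a)^3 = 8/27, so 4/a = 2/3 and a = 6.

a = 6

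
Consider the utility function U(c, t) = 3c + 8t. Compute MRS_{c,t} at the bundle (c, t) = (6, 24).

MU_c = 3, MU_t = 8, so MRS = 3/8 = 0.375 at every bundle.
At (6, 24): MRS = 0.375.
So at (6, 24) the consumer would give up 0.375 units of t for one more unit of c.

MRS = 0.375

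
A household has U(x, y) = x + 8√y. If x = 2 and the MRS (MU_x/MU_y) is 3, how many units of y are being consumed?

y = 144

MU_x = 1, MU_y = 8/(2√y).
MRS = 1 ÷ (8/(2√y)).
MRS depends only on y: 0.25·√y = 3 ⇒ √y = 3/0.25 = 12 ⇒ y = 144.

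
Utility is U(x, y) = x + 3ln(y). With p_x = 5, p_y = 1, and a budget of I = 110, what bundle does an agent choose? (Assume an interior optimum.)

MU_x = 1, MU_y = 3/y.
MRS = 1 ÷ (3/y).
Tangency: set MRS = p_x/p_y = 5/1 = 5.
MRS depends only on y: (1/3)·y = 5 ⇒ y* = 5/(1/3) = 15.
From the budget, 5·x = 110 − 1·15 = 95, so x* = 19.

x* = 19, y* = 15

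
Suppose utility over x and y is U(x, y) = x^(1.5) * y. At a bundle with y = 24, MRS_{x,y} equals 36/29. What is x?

MU_x = 1.5·√x·y and MU_y = x^(1.5).
MRS = MU_x/MU_y = (1.5)·y/x.
Substitute y = 24: MRS = 36/x. Setting 36/x = 36/29 gives x = 36/(36/29) = 29.

x = 29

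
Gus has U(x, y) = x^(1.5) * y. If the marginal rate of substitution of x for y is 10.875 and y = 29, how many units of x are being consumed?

x = 4

MU_x = 1.5·√x·y and MU_y = x^(1.5).
MRS = MU_x/MU_y = (1.5)·y/x.
Substitute y = 29: MRS = 43.5/x. Setting 43.5/x = 10.875 gives x = 43.5/10.875 = 4.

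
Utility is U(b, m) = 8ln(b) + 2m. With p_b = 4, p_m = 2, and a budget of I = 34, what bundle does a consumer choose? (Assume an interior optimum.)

b* = 2, m* = 13

MU_b = 8/b, MU_m = 2.
MRS = 8/b ÷ 2.
Tangency: set MRS = p_b/p_m = 4/2 = 2.
MRS depends only on b: 4/b = 2 ⇒ b* = 4/2 = 2.
From the budget, 2·m = 34 − 4·2 = 26, so m* = 13.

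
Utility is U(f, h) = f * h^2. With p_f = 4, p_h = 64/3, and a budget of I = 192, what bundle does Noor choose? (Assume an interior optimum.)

f* = 16, h* = 6

MU_f = h^2 and MU_h = 2·f·h.
MRS = MU_f/MU_h = (1/2)·h/f.
Tangency: set MRS = p_f/p_h = 4/(64/3) = 3/16.
So (1/2)·h/f = 3/16, i.e. h = 0.375·f.
Substitute into the budget 4·f + (64/3)·h = 192: 12·f = 192, so f* = 16.
Then h* = 0.375·16 = 6.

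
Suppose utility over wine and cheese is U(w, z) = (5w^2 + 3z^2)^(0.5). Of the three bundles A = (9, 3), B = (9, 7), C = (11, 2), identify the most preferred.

Bundle C

Evaluate utility at each bundle:
U(A) = 20.785.
U(B) = 23.495.
U(C) = 24.839.
Highest utility is C, so C ≻ B ≻ A.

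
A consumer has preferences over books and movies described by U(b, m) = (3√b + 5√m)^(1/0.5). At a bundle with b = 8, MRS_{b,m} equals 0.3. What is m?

For CES with ρ = 0.5, MRS = (3/5)·√(m/b).
Setting (3/5)·√(m/8) = 0.3 gives √(m/8) = 0.5, so m/8 = 0.25 and m = 2.

m = 2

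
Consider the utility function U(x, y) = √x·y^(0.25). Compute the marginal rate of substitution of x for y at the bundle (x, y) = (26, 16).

MU_x = 0.5·x^(-0.5)·y^(0.25) and MU_y = 0.25·√x·y^(-0.75).
MRS = MU_x/MU_y = (2)·y/x.
At (26, 16): MRS = 16/13.
So at (26, 16) the consumer would give up 16/13 units of y for one more unit of x.

MRS = 16/13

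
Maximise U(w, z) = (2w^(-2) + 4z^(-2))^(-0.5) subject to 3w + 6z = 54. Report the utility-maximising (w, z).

For CES with ρ = -2, MRS = (2/4)·(z/w)^3.
Tangency: set MRS = p_w/p_z = 3/6 = 0.5.
So (z/w)^3 = 1; taking the cube root, z/w = 1, i.e. z = w.
Substitute into the budget 3·w + 6·z = 54: 9·w = 54, so w* = 6 and z* = 6.

w* = 6, z* = 6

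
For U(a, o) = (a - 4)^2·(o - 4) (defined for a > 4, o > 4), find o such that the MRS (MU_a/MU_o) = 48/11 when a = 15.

MU_a = 2·(a−4)·(o−4), MU_o = (a−4)^2.
MRS = (2/1)·(o−4)/(a−4).
Substitute a = 15: MRS = (o − 4)/5.5. Setting this equal to 48/11 gives o − 4 = (48/11)·5.5 = 24, so o = 28.

o = 28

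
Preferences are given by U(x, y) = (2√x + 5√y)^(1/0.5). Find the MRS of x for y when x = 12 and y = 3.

MRS = 0.2

For CES with ρ = 0.5, MRS = (2/5)·√(y/x).
At (12, 3): MRS = 0.2.
That is, one extra unit of x is worth 0.2 units of y at the margin.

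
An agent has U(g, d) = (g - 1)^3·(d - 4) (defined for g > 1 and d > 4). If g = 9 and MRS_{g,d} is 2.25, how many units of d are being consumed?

MU_g = 3·(g−1)^2·(d−4), MU_d = (g−1)^3.
MRS = (3/1)·(d−4)/(g−1).
Substitute g = 9: MRS = (d − 4)/(8/3). Setting this equal to 2.25 gives d − 4 = 2.25·(8/3) = 6, so d = 10.

d = 10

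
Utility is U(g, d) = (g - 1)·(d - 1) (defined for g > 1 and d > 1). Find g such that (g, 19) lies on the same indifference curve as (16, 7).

U(16, 7) = 90.
Set U(g, 19) = 90 and solve.
With d = 19: (19 − 1) = 18, so (g − 1) = 90/18 = 5.
So g = 1 + 5 = 6.
Check: U(6, 19) = 90.

g = 6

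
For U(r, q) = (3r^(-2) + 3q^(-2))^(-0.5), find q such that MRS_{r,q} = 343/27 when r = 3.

q = 7

For CES with ρ = -2, MRS = (q/r)^3.
Setting (q/3)^3 = 343/27 gives q/3 = 7/3 and q = 7.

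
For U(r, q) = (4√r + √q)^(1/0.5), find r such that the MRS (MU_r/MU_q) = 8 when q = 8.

For CES with ρ = 0.5, MRS = (4/1)·√(q/r).
Setting (4/1)·√(8/r) = 8 gives √(8/r) = 2, so 8/r = 4 and r = 2.

r = 2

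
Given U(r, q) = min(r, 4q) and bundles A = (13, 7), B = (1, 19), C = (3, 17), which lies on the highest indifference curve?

Evaluate utility at each bundle:
U(A) = 13.
U(B) = 1.
U(C) = 3.
Highest utility is A, so A ≻ C ≻ B.

Bundle A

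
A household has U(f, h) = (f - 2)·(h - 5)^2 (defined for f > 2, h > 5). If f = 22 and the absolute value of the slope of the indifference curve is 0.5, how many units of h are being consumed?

MU_f = (h−5)^2, MU_h = 2·(f−2)·(h−5).
MRS = (1/2)·(h−5)/(f−2).
Substitute f = 22: MRS = (h − 5)/40. Setting this equal to 0.5 gives h − 5 = 0.5·40 = 20, so h = 25.

h = 25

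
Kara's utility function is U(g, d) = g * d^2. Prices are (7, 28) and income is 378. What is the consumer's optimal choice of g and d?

MU_g = d^2 and MU_d = 2·g·d.
MRS = MU_g/MU_d = (1/2)·d/g.
Tangency: set MRS = p_g/p_d = 7/28 = 0.25.
So (1/2)·d/g = 0.25, i.e. d = 0.5·g.
Substitute into the budget 7·g + 28·d = 378: 21·g = 378, so g* = 18.
Then d* = 0.5·18 = 9.

g* = 18, d* = 9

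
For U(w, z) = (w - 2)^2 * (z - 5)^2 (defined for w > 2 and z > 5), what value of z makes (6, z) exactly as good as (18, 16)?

z = 49

U(18, 16) = 30976.
Set U(6, z) = 30976 and solve.
With w = 6: (6 − 2)^2 = 16, so (z − 5)^2 = 30976/16 = 1936.
Taking the square root (with z > 5): z − 5 = 44, so z = 49.
Check: U(6, 49) = 30976.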